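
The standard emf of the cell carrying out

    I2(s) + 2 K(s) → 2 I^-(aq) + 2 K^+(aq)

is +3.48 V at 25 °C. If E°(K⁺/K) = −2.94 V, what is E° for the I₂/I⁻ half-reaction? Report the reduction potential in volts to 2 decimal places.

In the reaction as written the I₂/I⁻ couple is reduced (cathode) and K⁺/K is oxidized (anode), so E°cell = E°(I₂/I⁻) − E°(K⁺/K).
E°(I₂/I⁻) = E°cell + E°(anode) = +3.48 + (−2.94) = +0.54 V.

+0.54 V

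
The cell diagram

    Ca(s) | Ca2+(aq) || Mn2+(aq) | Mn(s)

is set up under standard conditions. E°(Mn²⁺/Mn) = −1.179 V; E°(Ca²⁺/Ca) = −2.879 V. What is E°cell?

+1.700 V

By convention the left-hand electrode in cell notation is the anode (oxidation) and the right-hand electrode is the cathode (reduction).
E°cell = E°(right) − E°(left) = −1.179 − (−2.879) = +1.700 V.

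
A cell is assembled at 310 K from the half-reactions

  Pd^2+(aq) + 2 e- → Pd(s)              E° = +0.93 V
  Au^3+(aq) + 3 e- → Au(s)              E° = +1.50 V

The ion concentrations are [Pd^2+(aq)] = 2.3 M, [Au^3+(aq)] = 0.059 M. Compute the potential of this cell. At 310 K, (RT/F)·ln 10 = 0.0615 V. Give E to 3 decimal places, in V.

Au³⁺/Au is reduced (cathode, E° = +1.50 V) and Pd²⁺/Pd is oxidized (anode).
E°cell = +1.50 − (+0.93) = +0.57 V, with n = 6 electrons transferred.
For the overall reaction 2 Au^3+(aq) + 3 Pd(s) → 2 Au(s) + 3 Pd^2+(aq), Q = [Pd^2+(aq)]^3 / [Au^3+(aq)]^2 = 3.5×10^3, giving log Q = 3.543.
Applying E = E° − (RT ln10/nF)·log Q gives +0.57 − (0.0615/6)(3.543) = +0.534 V.

+0.534 V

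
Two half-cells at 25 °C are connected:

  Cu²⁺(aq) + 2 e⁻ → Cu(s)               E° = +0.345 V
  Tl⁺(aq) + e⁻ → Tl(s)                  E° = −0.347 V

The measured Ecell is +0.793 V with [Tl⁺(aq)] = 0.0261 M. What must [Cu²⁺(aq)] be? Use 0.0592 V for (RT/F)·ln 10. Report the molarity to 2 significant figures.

1.8 M

With Cu²⁺/Cu at the cathode and Tl⁺/Tl at the anode, E°cell = +0.345 − (−0.347) = +0.692 V (n = 2).
Since E = E° − (0.0592/n)·log Q, log Q = n(E° − E)/0.0592 = −3.412.
The balanced reaction is Cu²⁺(aq) + 2 Tl(s) → Cu(s) + 2 Tl⁺(aq), so Q = [Tl⁺(aq)]^2 / [Cu²⁺(aq)].
Substituting the known concentrations and solving, log [Cu²⁺(aq)] = 0.245 and [Cu²⁺(aq)] = 1.8 M.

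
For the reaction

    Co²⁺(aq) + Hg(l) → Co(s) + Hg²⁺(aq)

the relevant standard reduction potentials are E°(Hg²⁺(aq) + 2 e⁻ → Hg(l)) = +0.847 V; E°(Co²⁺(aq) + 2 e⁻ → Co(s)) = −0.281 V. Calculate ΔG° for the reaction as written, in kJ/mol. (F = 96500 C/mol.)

+218 kJ/mol

In the reaction as written Co²⁺(aq) is reduced, so the Co²⁺/Co couple is the cathode and Hg²⁺/Hg is the anode.
E°cell = −0.281 − (+0.847) = −1.128 V; balancing electrons gives n = 2.
ΔG° = −nFE°cell = −(2)(96500)(−1.128) J/mol = +218 kJ/mol.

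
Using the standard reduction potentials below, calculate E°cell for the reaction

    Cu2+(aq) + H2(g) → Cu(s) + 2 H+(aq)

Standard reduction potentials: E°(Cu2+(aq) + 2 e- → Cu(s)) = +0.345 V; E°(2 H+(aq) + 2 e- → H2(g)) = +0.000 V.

Cu2+(aq) gains electrons, so the Cu²⁺/Cu couple is the cathode; the 2H⁺/H₂ couple is the anode.
E°cell = E°(cathode) − E°(anode) = +0.345 − (+0.000) = +0.345 V.

+0.345 V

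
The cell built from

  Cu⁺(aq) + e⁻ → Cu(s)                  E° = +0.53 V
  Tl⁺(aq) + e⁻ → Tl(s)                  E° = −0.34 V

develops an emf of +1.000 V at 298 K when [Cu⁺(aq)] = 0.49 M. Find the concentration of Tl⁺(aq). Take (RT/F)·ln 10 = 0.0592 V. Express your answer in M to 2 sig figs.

Cu⁺/Cu is the cathode (higher E°); E°cell = +0.53 − (−0.34) = +0.87 V with n = 1.
Since E = E° − (0.0592/n)·log Q, log Q = n(E° − E)/0.0592 = −2.196.
For Cu⁺(aq) + Tl(s) → Cu(s) + Tl⁺(aq), the reaction quotient is Q = [Tl⁺(aq)] / [Cu⁺(aq)].
Substituting the known concentrations and solving, log [Tl⁺(aq)] = −2.506 and [Tl⁺(aq)] = 0.0031 M.

0.0031 M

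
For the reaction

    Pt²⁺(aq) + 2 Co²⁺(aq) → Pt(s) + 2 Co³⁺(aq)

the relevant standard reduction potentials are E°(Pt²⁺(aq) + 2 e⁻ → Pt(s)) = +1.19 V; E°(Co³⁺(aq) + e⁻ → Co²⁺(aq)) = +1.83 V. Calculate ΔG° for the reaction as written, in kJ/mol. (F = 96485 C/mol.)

+124 kJ/mol

In the reaction as written Pt²⁺(aq) is reduced, so the Pt²⁺/Pt couple is the cathode and Co³⁺/Co²⁺ is the anode.
E°cell = +1.19 − (+1.83) = −0.64 V; balancing electrons gives n = 2.
ΔG° = −nFE°cell = −(2)(96485)(−0.64) J/mol = +124 kJ/mol.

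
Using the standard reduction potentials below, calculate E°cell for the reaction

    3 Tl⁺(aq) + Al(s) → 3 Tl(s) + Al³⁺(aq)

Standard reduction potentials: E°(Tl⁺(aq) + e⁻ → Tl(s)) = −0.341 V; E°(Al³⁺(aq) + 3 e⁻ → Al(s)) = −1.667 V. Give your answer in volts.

In the reaction as written, Tl⁺(aq) is reduced (cathode) and Al³⁺(aq) is produced by oxidation at the anode.
E°cell = E°(cathode) − E°(anode) = −0.341 − (−1.667) = +1.326 V.
The positive value indicates the reaction is spontaneous as written.

+1.326 V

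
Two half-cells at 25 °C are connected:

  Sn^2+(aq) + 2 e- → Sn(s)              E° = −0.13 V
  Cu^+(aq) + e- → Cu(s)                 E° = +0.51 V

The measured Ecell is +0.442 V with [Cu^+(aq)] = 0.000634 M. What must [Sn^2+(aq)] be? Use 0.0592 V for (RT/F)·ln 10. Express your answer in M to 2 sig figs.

With Cu⁺/Cu at the cathode and Sn²⁺/Sn at the anode, E°cell = +0.51 − (−0.13) = +0.64 V (n = 2).
Rearranging E = E° − (0.0592/n)·log Q gives log Q = 2(+0.64 − (+0.442))/0.0592 = 6.689.
Balancing electrons gives 2 Cu^+(aq) + Sn(s) → 2 Cu(s) + Sn^2+(aq); thus Q = [Sn^2+(aq)] / [Cu^+(aq)]^2.
Isolating [Sn^2+(aq)] in Q = 10^{6.689} yields log [Sn^2+(aq)] = 0.293, i.e. 2.0 M.

2.0 M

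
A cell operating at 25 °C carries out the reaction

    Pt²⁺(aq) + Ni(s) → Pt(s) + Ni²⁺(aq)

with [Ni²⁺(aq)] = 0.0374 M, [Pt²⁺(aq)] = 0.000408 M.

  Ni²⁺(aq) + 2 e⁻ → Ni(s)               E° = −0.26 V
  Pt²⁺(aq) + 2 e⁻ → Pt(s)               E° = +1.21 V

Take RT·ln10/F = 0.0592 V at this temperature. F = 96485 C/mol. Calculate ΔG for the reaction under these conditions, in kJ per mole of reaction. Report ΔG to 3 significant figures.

−272 kJ/mol

E°cell = +1.21 − (−0.26) = +1.47 V; the balanced reaction transfers n = 2 electrons.
Q = [Ni²⁺(aq)] / [Pt²⁺(aq)] = 91.7, so log Q = 1.962 and E = +1.47 − (0.0592/2)(1.962) = +1.4119 V.
Then ΔG = −nFE = −2 × 96485 × +1.4119 J/mol = −272 kJ/mol.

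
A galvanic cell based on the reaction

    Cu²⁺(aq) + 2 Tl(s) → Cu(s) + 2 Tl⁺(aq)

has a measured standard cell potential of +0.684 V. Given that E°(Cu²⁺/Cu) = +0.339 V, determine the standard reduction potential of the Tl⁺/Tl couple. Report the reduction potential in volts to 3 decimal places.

In the reaction as written the Cu²⁺/Cu couple is reduced (cathode) and Tl⁺/Tl is oxidized (anode), so E°cell = E°(Cu²⁺/Cu) − E°(Tl⁺/Tl).
E°(Tl⁺/Tl) = E°(cathode) − E°cell = +0.339 − (+0.684) = −0.345 V.

−0.345 V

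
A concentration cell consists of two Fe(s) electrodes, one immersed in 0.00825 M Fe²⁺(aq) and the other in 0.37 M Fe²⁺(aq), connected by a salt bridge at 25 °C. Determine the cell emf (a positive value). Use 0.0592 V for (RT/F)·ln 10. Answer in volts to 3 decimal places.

For a concentration cell E°cell = 0, since both electrodes use the same couple.
The compartment with the higher Fe²⁺(aq) concentration (0.37 M) acts as the cathode; ions are reduced there and produced at the dilute (0.00825 M) anode.
With n = 2, Ecell = −(0.0592/2)·log([dilute]/[conc]) = −(0.0592/2)·log(0.00825/0.37) = +0.049 V.

0.049 V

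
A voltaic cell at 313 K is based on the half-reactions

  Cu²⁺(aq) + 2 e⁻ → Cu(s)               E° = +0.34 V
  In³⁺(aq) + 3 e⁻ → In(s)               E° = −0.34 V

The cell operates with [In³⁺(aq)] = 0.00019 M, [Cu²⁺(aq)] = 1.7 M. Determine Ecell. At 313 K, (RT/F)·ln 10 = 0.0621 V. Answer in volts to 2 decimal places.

Cu²⁺/Cu is reduced (cathode, E° = +0.34 V) and In³⁺/In is oxidized (anode).
The standard potential is +0.34 − (−0.34) = +0.68 V and the balanced reaction transfers n = 6 electrons.
Balancing gives 3 Cu²⁺(aq) + 2 In(s) → 3 Cu(s) + 2 In³⁺(aq); hence Q = [In³⁺(aq)]^2 / [Cu²⁺(aq)]^3 = 7.35×10^−9 (log Q = −8.134).
By the Nernst equation, E = +0.68 − (0.0621/6)·(−8.134) = +0.76 V.

+0.76 V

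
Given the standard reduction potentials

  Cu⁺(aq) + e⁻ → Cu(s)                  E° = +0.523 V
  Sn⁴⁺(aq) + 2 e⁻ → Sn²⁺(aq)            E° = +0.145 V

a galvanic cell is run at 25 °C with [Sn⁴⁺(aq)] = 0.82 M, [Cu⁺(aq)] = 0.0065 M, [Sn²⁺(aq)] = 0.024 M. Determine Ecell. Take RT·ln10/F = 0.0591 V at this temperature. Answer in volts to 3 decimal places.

+0.203 V

Since E°(Cu⁺/Cu) > E°(Sn⁴⁺/Sn²⁺), Cu⁺/Cu serves as the cathode.
E°cell = E°cat − E°an = +0.523 − (+0.145) = +0.378 V; n = 2.
The balanced reaction is 2 Cu⁺(aq) + Sn²⁺(aq) → 2 Cu(s) + Sn⁴⁺(aq), so Q = [Sn⁴⁺(aq)] / ([Cu⁺(aq)]^2·[Sn²⁺(aq)]) = 8.09×10^5 and log Q = 5.908.
Applying E = E° − (RT ln10/nF)·log Q gives +0.378 − (0.0591/2)(5.908) = +0.203 V.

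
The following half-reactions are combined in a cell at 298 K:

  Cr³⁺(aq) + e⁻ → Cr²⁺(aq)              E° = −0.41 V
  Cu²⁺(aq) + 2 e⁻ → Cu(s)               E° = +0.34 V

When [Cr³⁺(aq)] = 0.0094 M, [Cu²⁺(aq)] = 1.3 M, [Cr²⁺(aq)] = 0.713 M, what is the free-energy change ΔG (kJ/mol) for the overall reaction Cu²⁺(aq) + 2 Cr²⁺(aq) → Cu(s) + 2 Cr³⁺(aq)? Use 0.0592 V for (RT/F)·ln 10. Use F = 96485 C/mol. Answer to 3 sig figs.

E°cell = +0.34 − (−0.41) = +0.75 V; the balanced reaction transfers n = 2 electrons.
Here Q = [Cr³⁺(aq)]^2 / ([Cu²⁺(aq)]·[Cr²⁺(aq)]^2) = 0.000134 (log Q = −3.874), giving E = +0.75 − (0.0592/2)·(−3.874) = +0.8647 V.
Finally ΔG = −nFE = −(2)(96485 C/mol)(+0.8647 V) = −167 kJ/mol.

−167 kJ/mol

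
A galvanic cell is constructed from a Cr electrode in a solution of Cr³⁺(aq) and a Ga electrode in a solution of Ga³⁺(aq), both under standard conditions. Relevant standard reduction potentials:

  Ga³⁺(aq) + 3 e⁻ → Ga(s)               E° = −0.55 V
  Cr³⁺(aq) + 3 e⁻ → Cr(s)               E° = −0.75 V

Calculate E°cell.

The Ga³⁺/Ga couple has the higher E°, so Ga ion is reduced (cathode) and Cr is oxidized (anode).
E°cell = E°(cathode) − E°(anode) = −0.55 − (−0.75) = +0.20 V.

+0.20 V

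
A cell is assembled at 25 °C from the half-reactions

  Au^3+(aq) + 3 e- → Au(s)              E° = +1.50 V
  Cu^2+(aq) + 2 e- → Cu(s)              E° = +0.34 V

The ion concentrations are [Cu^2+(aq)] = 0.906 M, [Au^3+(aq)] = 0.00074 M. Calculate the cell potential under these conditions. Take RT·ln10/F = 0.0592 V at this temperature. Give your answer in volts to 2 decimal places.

+1.10 V

Au³⁺/Au is reduced (cathode, E° = +1.50 V) and Cu²⁺/Cu is oxidized (anode).
E°cell = +1.50 − (+0.34) = +1.16 V, with n = 6 electrons transferred.
Balancing gives 2 Au^3+(aq) + 3 Cu(s) → 2 Au(s) + 3 Cu^2+(aq); hence Q = [Cu^2+(aq)]^3 / [Au^3+(aq)]^2 = 1.36×10^6 (log Q = 6.133).
Applying E = E° − (RT ln10/nF)·log Q gives +1.16 − (0.0592/6)(6.133) = +1.10 V.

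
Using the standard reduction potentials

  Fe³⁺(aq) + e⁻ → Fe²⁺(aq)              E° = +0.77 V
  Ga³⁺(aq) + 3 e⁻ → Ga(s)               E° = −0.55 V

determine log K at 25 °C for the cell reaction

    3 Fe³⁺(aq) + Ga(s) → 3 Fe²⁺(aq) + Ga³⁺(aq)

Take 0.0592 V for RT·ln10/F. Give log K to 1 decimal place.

The Fe³⁺/Fe²⁺ couple is reduced (cathode); E°cell = +0.77 − (−0.55) = +1.32 V with n = 3.
At equilibrium E = 0, so log K = nE°cell / 0.0592 = (3)(+1.32) / 0.0592 = 66.9.

log K = 66.9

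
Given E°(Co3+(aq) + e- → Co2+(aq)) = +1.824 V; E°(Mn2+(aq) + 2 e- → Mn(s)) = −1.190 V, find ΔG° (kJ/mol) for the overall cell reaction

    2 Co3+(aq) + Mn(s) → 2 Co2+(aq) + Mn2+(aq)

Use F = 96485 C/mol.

−582 kJ/mol

In the reaction as written Co3+(aq) is reduced, so the Co³⁺/Co²⁺ couple is the cathode and Mn²⁺/Mn is the anode.
E°cell = +1.824 − (−1.190) = +3.014 V; balancing electrons gives n = 2.
ΔG° = −nFE°cell = −(2)(96485)(+3.014) J/mol = −582 kJ/mol.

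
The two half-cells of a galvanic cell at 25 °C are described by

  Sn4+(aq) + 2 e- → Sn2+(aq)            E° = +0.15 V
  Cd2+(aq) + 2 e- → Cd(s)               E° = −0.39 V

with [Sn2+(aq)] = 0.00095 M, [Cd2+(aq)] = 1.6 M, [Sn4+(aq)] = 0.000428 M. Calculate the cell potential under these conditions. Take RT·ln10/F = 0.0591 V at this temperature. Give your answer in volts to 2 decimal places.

+0.52 V

Sn⁴⁺/Sn²⁺ is reduced (cathode, E° = +0.15 V) and Cd²⁺/Cd is oxidized (anode).
E°cell = E°cat − E°an = +0.15 − (−0.39) = +0.54 V; n = 2.
Balancing gives Sn4+(aq) + Cd(s) → Sn2+(aq) + Cd2+(aq); hence Q = ([Sn2+(aq)]·[Cd2+(aq)]) / [Sn4+(aq)] = 3.55 (log Q = 0.550).
E = E° − (0.0591/n)·log Q = +0.54 − (0.0591/2)(0.550) = +0.52 V.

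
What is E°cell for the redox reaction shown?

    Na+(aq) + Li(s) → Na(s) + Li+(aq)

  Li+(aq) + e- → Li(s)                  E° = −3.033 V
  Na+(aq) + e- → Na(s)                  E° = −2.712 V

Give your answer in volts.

+0.321 V

Na+(aq) gains electrons, so the Na⁺/Na couple is the cathode; the Li⁺/Li couple is the anode.
E°cell = E°(cathode) − E°(anode) = −2.712 − (−3.033) = +0.321 V.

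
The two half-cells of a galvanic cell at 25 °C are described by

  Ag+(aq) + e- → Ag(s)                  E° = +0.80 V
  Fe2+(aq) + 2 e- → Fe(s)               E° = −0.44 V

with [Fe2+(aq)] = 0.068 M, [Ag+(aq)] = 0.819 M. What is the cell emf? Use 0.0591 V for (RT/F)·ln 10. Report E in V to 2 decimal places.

+1.27 V

Since E°(Ag⁺/Ag) > E°(Fe²⁺/Fe), Ag⁺/Ag serves as the cathode.
E°cell = +0.80 − (−0.44) = +1.24 V, with n = 2 electrons transferred.
For the overall reaction 2 Ag+(aq) + Fe(s) → 2 Ag(s) + Fe2+(aq), Q = [Fe2+(aq)] / [Ag+(aq)]^2 = 0.101, giving log Q = −0.994.
Applying E = E° − (RT ln10/nF)·log Q gives +1.24 − (0.0591/2)(−0.994) = +1.27 V.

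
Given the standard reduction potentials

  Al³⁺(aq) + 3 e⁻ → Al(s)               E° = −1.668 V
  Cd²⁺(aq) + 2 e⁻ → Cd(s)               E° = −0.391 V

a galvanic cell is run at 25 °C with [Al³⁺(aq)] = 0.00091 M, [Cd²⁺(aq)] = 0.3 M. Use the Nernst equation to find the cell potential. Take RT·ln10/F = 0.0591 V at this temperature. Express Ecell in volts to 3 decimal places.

+1.321 V

Cd²⁺/Cd is reduced (cathode, E° = −0.391 V) and Al³⁺/Al is oxidized (anode).
E°cell = −0.391 − (−1.668) = +1.277 V, with n = 6 electrons transferred.
Balancing gives 3 Cd²⁺(aq) + 2 Al(s) → 3 Cd(s) + 2 Al³⁺(aq); hence Q = [Al³⁺(aq)]^2 / [Cd²⁺(aq)]^3 = 3.07×10^−5 (log Q = −4.513).
By the Nernst equation, E = +1.277 − (0.0591/6)·(−4.513) = +1.321 V.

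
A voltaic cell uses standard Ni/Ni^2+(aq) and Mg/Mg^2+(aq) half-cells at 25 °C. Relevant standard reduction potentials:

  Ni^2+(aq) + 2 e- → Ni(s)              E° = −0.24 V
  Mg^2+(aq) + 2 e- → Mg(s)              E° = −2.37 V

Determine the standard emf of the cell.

The Ni²⁺/Ni couple has the higher E°, so Ni ion is reduced (cathode) and Mg is oxidized (anode).
E°cell = E°(cathode) − E°(anode) = −0.24 − (−2.37) = +2.13 V.

+2.13 V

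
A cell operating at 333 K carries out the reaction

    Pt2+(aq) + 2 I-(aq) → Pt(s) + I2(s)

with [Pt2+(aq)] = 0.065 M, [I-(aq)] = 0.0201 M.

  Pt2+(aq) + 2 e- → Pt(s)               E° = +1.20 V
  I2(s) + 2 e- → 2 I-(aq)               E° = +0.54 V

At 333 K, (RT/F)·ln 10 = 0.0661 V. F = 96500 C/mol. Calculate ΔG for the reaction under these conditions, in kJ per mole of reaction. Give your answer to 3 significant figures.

The standard cell potential is +1.20 − (+0.54) = +0.66 V, with n = 2 electrons in the balanced equation.
The reaction quotient is 1 / ([Pt2+(aq)]·[I-(aq)]^2) = 3.81×10^4; by Nernst, E = +0.66 − (0.0661/2)(4.581) = +0.5086 V.
Then ΔG = −nFE = −2 × 96500 × +0.5086 J/mol = −98.2 kJ/mol.

−98.2 kJ/mol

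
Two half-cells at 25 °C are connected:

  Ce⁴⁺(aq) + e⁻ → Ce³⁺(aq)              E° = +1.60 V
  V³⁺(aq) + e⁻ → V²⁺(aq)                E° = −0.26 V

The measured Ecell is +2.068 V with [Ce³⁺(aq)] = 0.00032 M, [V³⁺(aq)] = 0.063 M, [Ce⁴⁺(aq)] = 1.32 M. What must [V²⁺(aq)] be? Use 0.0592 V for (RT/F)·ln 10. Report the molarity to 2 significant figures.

With Ce⁴⁺/Ce³⁺ at the cathode and V³⁺/V²⁺ at the anode, E°cell = +1.60 − (−0.26) = +1.86 V (n = 1).
From the Nernst equation, log Q = n(E° − E)/0.0592 = 1·(+1.86 − (+2.068))/0.0592 = −3.514.
Balancing electrons gives Ce⁴⁺(aq) + V²⁺(aq) → Ce³⁺(aq) + V³⁺(aq); thus Q = ([Ce³⁺(aq)]·[V³⁺(aq)]) / ([Ce⁴⁺(aq)]·[V²⁺(aq)]).
Substituting the known concentrations and solving, log [V²⁺(aq)] = −1.302 and [V²⁺(aq)] = 0.050 M.

0.050 M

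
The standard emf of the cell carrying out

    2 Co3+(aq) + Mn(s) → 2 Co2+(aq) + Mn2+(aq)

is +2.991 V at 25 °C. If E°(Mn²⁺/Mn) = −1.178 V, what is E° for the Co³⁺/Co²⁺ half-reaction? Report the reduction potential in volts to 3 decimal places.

In the reaction as written the Co³⁺/Co²⁺ couple is reduced (cathode) and Mn²⁺/Mn is oxidized (anode), so E°cell = E°(Co³⁺/Co²⁺) − E°(Mn²⁺/Mn).
E°(Co³⁺/Co²⁺) = E°cell + E°(anode) = +2.991 + (−1.178) = +1.813 V.

+1.813 V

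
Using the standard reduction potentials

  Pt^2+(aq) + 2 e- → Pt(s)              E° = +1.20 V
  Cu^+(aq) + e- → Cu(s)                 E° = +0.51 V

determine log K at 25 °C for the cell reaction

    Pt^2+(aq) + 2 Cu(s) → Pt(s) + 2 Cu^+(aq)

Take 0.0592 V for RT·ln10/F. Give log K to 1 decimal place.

log K = 23.3

The Pt²⁺/Pt couple is reduced (cathode); E°cell = +1.20 − (+0.51) = +0.69 V with n = 2.
At equilibrium E = 0, so log K = nE°cell / 0.0592 = (2)(+0.69) / 0.0592 = 23.3.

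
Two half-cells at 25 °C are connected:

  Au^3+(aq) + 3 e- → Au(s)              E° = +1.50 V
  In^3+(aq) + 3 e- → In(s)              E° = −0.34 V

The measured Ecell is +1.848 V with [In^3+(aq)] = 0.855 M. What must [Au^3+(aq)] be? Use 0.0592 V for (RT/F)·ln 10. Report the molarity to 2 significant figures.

2.2 M

With Au³⁺/Au at the cathode and In³⁺/In at the anode, E°cell = +1.50 − (−0.34) = +1.84 V (n = 3).
Rearranging E = E° − (0.0592/n)·log Q gives log Q = 3(+1.84 − (+1.848))/0.0592 = −0.405.
For Au^3+(aq) + In(s) → Au(s) + In^3+(aq), the reaction quotient is Q = [In^3+(aq)] / [Au^3+(aq)].
Substituting the known concentrations and solving, log [Au^3+(aq)] = 0.337 and [Au^3+(aq)] = 2.2 M.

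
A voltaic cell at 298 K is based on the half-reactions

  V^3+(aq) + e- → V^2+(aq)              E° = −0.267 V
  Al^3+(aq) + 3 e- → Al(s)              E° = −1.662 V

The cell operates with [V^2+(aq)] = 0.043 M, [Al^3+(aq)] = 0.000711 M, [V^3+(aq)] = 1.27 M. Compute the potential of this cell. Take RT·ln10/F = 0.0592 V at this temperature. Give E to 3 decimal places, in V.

+1.544 V

V³⁺/V²⁺ is reduced (cathode, E° = −0.267 V) and Al³⁺/Al is oxidized (anode).
The standard potential is −0.267 − (−1.662) = +1.395 V and the balanced reaction transfers n = 3 electrons.
For the overall reaction 3 V^3+(aq) + Al(s) → 3 V^2+(aq) + Al^3+(aq), Q = ([V^2+(aq)]^3·[Al^3+(aq)]) / [V^3+(aq)]^3 = 2.76×10^−8, giving log Q = −7.559.
Applying E = E° − (RT ln10/nF)·log Q gives +1.395 − (0.0592/3)(−7.559) = +1.544 V.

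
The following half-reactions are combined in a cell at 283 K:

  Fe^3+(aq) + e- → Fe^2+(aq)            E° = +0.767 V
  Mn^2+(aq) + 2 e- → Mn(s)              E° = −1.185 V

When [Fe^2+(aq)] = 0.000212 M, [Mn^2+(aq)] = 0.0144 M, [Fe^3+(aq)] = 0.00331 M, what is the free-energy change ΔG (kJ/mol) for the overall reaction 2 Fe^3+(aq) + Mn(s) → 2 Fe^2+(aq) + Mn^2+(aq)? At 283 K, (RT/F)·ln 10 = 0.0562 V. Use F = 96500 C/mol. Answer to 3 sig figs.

The standard cell potential is +0.767 − (−1.185) = +1.952 V, with n = 2 electrons in the balanced equation.
Q = ([Fe^2+(aq)]^2·[Mn^2+(aq)]) / [Fe^3+(aq)]^2 = 5.91×10^−5, so log Q = −4.229 and E = +1.952 − (0.0562/2)(−4.229) = +2.0708 V.
Finally ΔG = −nFE = −(2)(96500 C/mol)(+2.0708 V) = −400 kJ/mol.

−400 kJ/mol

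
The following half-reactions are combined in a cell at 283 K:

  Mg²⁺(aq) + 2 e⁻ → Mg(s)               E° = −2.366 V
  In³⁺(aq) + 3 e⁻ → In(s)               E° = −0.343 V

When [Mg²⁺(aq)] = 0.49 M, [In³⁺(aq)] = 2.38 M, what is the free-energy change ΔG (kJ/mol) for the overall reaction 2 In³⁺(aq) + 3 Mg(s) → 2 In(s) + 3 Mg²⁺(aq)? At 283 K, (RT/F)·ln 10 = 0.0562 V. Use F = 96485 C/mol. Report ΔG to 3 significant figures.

The standard cell potential is −0.343 − (−2.366) = +2.023 V, with n = 6 electrons in the balanced equation.
Q = [Mg²⁺(aq)]^3 / [In³⁺(aq)]^2 = 0.0208, so log Q = −1.683 and E = +2.023 − (0.0562/6)(−1.683) = +2.0388 V.
ΔG = −nFE = −(6)(96485)(+2.0388) J/mol = −1180 kJ/mol.

−1180 kJ/mol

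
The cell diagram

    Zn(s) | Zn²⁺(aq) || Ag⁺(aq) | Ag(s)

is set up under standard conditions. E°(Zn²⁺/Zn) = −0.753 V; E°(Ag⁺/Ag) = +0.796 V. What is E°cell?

+1.549 V

By convention the left-hand electrode in cell notation is the anode (oxidation) and the right-hand electrode is the cathode (reduction).
E°cell = E°(right) − E°(left) = +0.796 − (−0.753) = +1.549 V.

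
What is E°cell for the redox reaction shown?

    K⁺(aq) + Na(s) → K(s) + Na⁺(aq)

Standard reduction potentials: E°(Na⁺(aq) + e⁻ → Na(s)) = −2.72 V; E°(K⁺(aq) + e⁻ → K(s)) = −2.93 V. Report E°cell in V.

In the reaction as written, K⁺(aq) is reduced (cathode) and Na⁺(aq) is produced by oxidation at the anode.
E°cell = E°(cathode) − E°(anode) = −2.93 − (−2.72) = −0.21 V.

−0.21 V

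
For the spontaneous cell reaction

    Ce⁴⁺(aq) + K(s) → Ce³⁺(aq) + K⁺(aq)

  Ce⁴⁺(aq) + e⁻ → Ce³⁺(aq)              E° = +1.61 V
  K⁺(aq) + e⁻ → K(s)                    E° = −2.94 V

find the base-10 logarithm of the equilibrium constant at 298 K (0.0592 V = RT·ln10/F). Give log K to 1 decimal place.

The Ce⁴⁺/Ce³⁺ couple is reduced (cathode); E°cell = +1.61 − (−2.94) = +4.55 V with n = 1.
At equilibrium E = 0, so log K = nE°cell / 0.0592 = (1)(+4.55) / 0.0592 = 76.9.

log K = 76.9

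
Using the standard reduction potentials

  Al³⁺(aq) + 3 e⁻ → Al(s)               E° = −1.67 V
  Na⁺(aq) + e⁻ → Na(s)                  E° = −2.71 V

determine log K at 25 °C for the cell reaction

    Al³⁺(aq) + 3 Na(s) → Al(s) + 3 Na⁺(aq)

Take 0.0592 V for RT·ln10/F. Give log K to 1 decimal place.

log K = 52.7

The Al³⁺/Al couple is reduced (cathode); E°cell = −1.67 − (−2.71) = +1.04 V with n = 3.
At equilibrium E = 0, so log K = nE°cell / 0.0592 = (3)(+1.04) / 0.0592 = 52.7.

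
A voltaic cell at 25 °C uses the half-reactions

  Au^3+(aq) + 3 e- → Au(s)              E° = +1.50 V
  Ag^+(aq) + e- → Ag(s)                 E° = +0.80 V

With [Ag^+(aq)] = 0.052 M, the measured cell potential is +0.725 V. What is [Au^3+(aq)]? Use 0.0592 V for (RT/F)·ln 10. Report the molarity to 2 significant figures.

With Au³⁺/Au at the cathode and Ag⁺/Ag at the anode, E°cell = +1.50 − (+0.80) = +0.70 V (n = 3).
Since E = E° − (0.0592/n)·log Q, log Q = n(E° − E)/0.0592 = −1.267.
For Au^3+(aq) + 3 Ag(s) → Au(s) + 3 Ag^+(aq), the reaction quotient is Q = [Ag^+(aq)]^3 / [Au^3+(aq)].
Isolating [Au^3+(aq)] in Q = 10^{−1.267} yields log [Au^3+(aq)] = −2.585, i.e. 0.0026 M.

0.0026 M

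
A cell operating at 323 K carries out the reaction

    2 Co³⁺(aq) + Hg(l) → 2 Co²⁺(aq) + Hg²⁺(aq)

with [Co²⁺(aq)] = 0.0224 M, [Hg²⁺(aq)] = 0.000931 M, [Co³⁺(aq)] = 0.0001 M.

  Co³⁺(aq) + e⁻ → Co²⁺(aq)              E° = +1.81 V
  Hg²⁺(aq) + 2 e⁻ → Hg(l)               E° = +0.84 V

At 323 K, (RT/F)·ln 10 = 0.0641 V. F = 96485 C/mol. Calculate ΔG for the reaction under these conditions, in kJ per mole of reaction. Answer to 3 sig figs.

The standard cell potential is +1.81 − (+0.84) = +0.97 V, with n = 2 electrons in the balanced equation.
Here Q = ([Co²⁺(aq)]^2·[Hg²⁺(aq)]) / [Co³⁺(aq)]^2 = 46.7 (log Q = 1.669), giving E = +0.97 − (0.0641/2)·(1.669) = +0.9165 V.
ΔG = −nFE = −(2)(96485)(+0.9165) J/mol = −177 kJ/mol.

−177 kJ/mol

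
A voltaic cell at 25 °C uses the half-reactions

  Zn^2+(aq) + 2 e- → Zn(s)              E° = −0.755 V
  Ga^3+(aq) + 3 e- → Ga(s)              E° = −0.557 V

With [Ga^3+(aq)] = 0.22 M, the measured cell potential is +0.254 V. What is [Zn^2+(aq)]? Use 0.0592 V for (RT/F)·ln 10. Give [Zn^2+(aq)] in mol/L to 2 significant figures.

The Ga³⁺/Ga couple has the larger reduction potential, so it is the cathode: E°cell = −0.557 − (−0.755) = +0.198 V and n = 6.
Rearranging E = E° − (0.0592/n)·log Q gives log Q = 6(+0.198 − (+0.254))/0.0592 = −5.676.
Balancing electrons gives 2 Ga^3+(aq) + 3 Zn(s) → 2 Ga(s) + 3 Zn^2+(aq); thus Q = [Zn^2+(aq)]^3 / [Ga^3+(aq)]^2.
Solving for the unknown gives log [Zn^2+(aq)] = −2.330, so [Zn^2+(aq)] ≈ 0.0047 M.

0.0047 M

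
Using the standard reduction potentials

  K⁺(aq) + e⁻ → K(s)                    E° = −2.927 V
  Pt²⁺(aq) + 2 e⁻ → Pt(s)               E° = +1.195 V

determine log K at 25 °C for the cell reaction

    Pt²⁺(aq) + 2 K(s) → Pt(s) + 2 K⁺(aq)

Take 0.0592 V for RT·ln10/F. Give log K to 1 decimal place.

The Pt²⁺/Pt couple is reduced (cathode); E°cell = +1.195 − (−2.927) = +4.122 V with n = 2.
At equilibrium E = 0, so log K = nE°cell / 0.0592 = (2)(+4.122) / 0.0592 = 139.3.

log K = 139.3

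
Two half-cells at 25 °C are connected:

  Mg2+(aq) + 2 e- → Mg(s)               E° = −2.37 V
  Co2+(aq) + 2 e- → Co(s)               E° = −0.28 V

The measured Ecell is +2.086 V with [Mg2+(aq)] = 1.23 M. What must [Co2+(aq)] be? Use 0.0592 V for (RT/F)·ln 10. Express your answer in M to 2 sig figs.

With Co²⁺/Co at the cathode and Mg²⁺/Mg at the anode, E°cell = −0.28 − (−2.37) = +2.09 V (n = 2).
From the Nernst equation, log Q = n(E° − E)/0.0592 = 2·(+2.09 − (+2.086))/0.0592 = 0.135.
For Co2+(aq) + Mg(s) → Co(s) + Mg2+(aq), the reaction quotient is Q = [Mg2+(aq)] / [Co2+(aq)].
Isolating [Co2+(aq)] in Q = 10^{0.135} yields log [Co2+(aq)] = −0.045, i.e. 0.90 M.

0.90 M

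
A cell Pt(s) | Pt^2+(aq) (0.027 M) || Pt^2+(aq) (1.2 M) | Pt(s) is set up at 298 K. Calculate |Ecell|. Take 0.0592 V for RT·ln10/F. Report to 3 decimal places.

For a concentration cell E°cell = 0, since both electrodes use the same couple.
The compartment with the higher Pt^2+(aq) concentration (1.2 M) acts as the cathode; ions are reduced there and produced at the dilute (0.027 M) anode.
With n = 2, Ecell = −(0.0592/2)·log([dilute]/[conc]) = −(0.0592/2)·log(0.027/1.2) = +0.049 V.

0.049 V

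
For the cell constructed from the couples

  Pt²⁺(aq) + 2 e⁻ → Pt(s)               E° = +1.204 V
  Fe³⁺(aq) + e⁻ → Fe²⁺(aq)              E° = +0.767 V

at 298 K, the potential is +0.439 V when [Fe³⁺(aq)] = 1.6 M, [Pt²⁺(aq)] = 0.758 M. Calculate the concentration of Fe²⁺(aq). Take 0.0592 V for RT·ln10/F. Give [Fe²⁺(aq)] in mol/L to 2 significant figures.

With Pt²⁺/Pt at the cathode and Fe³⁺/Fe²⁺ at the anode, E°cell = +1.204 − (+0.767) = +0.437 V (n = 2).
From the Nernst equation, log Q = n(E° − E)/0.0592 = 2·(+0.437 − (+0.439))/0.0592 = −0.068.
The balanced reaction is Pt²⁺(aq) + 2 Fe²⁺(aq) → Pt(s) + 2 Fe³⁺(aq), so Q = [Fe³⁺(aq)]^2 / ([Pt²⁺(aq)]·[Fe²⁺(aq)]^2).
Isolating [Fe²⁺(aq)] in Q = 10^{−0.068} yields log [Fe²⁺(aq)] = 0.298, i.e. 2.0 M.

2.0 M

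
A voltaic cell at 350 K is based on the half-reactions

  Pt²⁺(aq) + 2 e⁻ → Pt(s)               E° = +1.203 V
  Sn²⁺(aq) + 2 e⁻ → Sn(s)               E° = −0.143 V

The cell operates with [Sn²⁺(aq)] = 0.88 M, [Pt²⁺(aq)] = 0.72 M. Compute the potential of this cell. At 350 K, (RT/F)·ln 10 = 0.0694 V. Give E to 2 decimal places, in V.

+1.34 V

Pt²⁺/Pt is reduced (cathode, E° = +1.203 V) and Sn²⁺/Sn is oxidized (anode).
E°cell = E°cat − E°an = +1.203 − (−0.143) = +1.346 V; n = 2.
The balanced reaction is Pt²⁺(aq) + Sn(s) → Pt(s) + Sn²⁺(aq), so Q = [Sn²⁺(aq)] / [Pt²⁺(aq)] = 1.22 and log Q = 0.087.
By the Nernst equation, E = +1.346 − (0.0694/2)·(0.087) = +1.34 V.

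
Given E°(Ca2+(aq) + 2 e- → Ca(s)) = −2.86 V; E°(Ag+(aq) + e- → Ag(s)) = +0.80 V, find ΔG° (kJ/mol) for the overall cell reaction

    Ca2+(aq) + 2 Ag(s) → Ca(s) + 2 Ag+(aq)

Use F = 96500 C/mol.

In the reaction as written Ca2+(aq) is reduced, so the Ca²⁺/Ca couple is the cathode and Ag⁺/Ag is the anode.
E°cell = −2.86 − (+0.80) = −3.66 V; balancing electrons gives n = 2.
ΔG° = −nFE°cell = −(2)(96500)(−3.66) J/mol = +706 kJ/mol.

+706 kJ/mol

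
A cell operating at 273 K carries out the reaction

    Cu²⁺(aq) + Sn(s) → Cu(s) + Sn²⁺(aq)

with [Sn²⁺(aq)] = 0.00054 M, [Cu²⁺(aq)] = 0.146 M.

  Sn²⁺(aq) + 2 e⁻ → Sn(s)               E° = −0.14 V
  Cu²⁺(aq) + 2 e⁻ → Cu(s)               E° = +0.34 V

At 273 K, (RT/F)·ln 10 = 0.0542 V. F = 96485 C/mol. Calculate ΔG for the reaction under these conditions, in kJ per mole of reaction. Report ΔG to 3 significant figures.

The standard cell potential is +0.34 − (−0.14) = +0.48 V, with n = 2 electrons in the balanced equation.
Here Q = [Sn²⁺(aq)] / [Cu²⁺(aq)] = 0.0037 (log Q = −2.432), giving E = +0.48 − (0.0542/2)·(−2.432) = +0.5459 V.
ΔG = −nFE = −(2)(96485)(+0.5459) J/mol = −105 kJ/mol.

−105 kJ/mol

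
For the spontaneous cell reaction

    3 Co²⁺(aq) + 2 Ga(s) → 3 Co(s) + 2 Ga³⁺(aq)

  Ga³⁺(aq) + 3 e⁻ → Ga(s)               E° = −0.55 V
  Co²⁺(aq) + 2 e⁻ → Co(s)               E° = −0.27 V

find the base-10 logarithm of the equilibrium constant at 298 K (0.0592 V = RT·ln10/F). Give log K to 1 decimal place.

The Co²⁺/Co couple is reduced (cathode); E°cell = −0.27 − (−0.55) = +0.28 V with n = 6.
At equilibrium E = 0, so log K = nE°cell / 0.0592 = (6)(+0.28) / 0.0592 = 28.4.

log K = 28.4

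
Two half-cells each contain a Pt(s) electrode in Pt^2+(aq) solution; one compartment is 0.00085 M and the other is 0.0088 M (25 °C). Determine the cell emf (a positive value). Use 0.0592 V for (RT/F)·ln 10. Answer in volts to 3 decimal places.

0.030 V

For a concentration cell E°cell = 0, since both electrodes use the same couple.
The compartment with the higher Pt^2+(aq) concentration (0.0088 M) acts as the cathode; ions are reduced there and produced at the dilute (0.00085 M) anode.
With n = 2, Ecell = −(0.0592/2)·log([dilute]/[conc]) = −(0.0592/2)·log(0.00085/0.0088) = +0.030 V.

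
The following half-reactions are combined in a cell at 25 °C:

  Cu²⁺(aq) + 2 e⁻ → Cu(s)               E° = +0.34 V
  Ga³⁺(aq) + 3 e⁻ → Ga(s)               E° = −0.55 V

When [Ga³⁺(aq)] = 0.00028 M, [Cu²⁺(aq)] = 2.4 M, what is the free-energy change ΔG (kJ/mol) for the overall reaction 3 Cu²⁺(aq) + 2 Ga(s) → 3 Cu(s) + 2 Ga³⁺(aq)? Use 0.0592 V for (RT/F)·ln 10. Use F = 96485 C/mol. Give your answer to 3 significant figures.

E°cell = +0.34 − (−0.55) = +0.89 V; the balanced reaction transfers n = 6 electrons.
Here Q = [Ga³⁺(aq)]^2 / [Cu²⁺(aq)]^3 = 5.67×10^−9 (log Q = −8.246), giving E = +0.89 − (0.0592/6)·(−8.246) = +0.9714 V.
Then ΔG = −nFE = −6 × 96485 × +0.9714 J/mol = −562 kJ/mol.

−562 kJ/mol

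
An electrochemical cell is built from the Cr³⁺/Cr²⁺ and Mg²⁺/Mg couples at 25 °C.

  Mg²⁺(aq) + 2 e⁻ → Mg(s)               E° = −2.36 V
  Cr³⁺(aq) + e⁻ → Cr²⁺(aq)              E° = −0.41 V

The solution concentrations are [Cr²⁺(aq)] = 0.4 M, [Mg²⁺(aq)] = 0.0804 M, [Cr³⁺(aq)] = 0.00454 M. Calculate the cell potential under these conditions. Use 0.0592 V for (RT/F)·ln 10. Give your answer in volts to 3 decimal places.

Cr³⁺/Cr²⁺ is reduced (cathode, E° = −0.41 V) and Mg²⁺/Mg is oxidized (anode).
E°cell = E°cat − E°an = −0.41 − (−2.36) = +1.95 V; n = 2.
Balancing gives 2 Cr³⁺(aq) + Mg(s) → 2 Cr²⁺(aq) + Mg²⁺(aq); hence Q = ([Cr²⁺(aq)]^2·[Mg²⁺(aq)]) / [Cr³⁺(aq)]^2 = 624 (log Q = 2.795).
By the Nernst equation, E = +1.95 − (0.0592/2)·(2.795) = +1.867 V.

+1.867 V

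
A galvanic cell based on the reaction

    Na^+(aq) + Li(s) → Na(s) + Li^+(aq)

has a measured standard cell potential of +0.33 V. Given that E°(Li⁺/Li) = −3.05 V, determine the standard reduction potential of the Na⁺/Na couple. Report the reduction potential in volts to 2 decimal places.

−2.72 V

In the reaction as written the Na⁺/Na couple is reduced (cathode) and Li⁺/Li is oxidized (anode), so E°cell = E°(Na⁺/Na) − E°(Li⁺/Li).
E°(Na⁺/Na) = E°cell + E°(anode) = +0.33 + (−3.05) = −2.72 V.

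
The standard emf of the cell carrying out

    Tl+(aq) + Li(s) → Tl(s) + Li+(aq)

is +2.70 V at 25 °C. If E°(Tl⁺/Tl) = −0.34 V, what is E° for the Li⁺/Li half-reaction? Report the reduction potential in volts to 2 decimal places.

−3.04 V

In the reaction as written the Tl⁺/Tl couple is reduced (cathode) and Li⁺/Li is oxidized (anode), so E°cell = E°(Tl⁺/Tl) − E°(Li⁺/Li).
E°(Li⁺/Li) = E°(cathode) − E°cell = −0.34 − (+2.70) = −3.04 V.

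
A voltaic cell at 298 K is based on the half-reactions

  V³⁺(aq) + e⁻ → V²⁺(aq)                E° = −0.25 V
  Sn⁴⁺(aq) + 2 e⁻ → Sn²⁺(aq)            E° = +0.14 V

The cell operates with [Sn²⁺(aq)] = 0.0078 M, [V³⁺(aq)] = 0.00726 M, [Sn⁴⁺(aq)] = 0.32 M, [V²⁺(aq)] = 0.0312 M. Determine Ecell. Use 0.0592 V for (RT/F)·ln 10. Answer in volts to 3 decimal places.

+0.475 V

Since E°(Sn⁴⁺/Sn²⁺) > E°(V³⁺/V²⁺), Sn⁴⁺/Sn²⁺ serves as the cathode.
The standard potential is +0.14 − (−0.25) = +0.39 V and the balanced reaction transfers n = 2 electrons.
For the overall reaction Sn⁴⁺(aq) + 2 V²⁺(aq) → Sn²⁺(aq) + 2 V³⁺(aq), Q = ([Sn²⁺(aq)]·[V³⁺(aq)]^2) / ([Sn⁴⁺(aq)]·[V²⁺(aq)]^2) = 0.00132, giving log Q = −2.879.
By the Nernst equation, E = +0.39 − (0.0592/2)·(−2.879) = +0.475 V.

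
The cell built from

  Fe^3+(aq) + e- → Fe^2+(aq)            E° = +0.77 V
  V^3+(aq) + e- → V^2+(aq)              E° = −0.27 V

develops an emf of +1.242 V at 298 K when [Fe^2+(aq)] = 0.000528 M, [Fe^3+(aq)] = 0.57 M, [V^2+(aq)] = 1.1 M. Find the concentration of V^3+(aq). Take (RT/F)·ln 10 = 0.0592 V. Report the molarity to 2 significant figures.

The Fe³⁺/Fe²⁺ couple has the larger reduction potential, so it is the cathode: E°cell = +0.77 − (−0.27) = +1.04 V and n = 1.
From the Nernst equation, log Q = n(E° − E)/0.0592 = 1·(+1.04 − (+1.242))/0.0592 = −3.412.
Balancing electrons gives Fe^3+(aq) + V^2+(aq) → Fe^2+(aq) + V^3+(aq); thus Q = ([Fe^2+(aq)]·[V^3+(aq)]) / ([Fe^3+(aq)]·[V^2+(aq)]).
Substituting the known concentrations and solving, log [V^3+(aq)] = −0.337 and [V^3+(aq)] = 0.46 M.

0.46 M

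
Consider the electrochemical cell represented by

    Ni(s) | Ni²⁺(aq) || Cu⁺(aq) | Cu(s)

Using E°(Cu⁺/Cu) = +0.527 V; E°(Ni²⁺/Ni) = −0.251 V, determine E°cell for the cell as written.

+0.778 V

By convention the left-hand electrode in cell notation is the anode (oxidation) and the right-hand electrode is the cathode (reduction).
E°cell = E°(right) − E°(left) = +0.527 − (−0.251) = +0.778 V.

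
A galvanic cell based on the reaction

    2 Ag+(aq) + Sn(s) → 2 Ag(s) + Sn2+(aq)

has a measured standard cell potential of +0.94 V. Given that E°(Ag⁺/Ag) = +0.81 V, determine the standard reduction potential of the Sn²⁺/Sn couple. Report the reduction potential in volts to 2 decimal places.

In the reaction as written the Ag⁺/Ag couple is reduced (cathode) and Sn²⁺/Sn is oxidized (anode), so E°cell = E°(Ag⁺/Ag) − E°(Sn²⁺/Sn).
E°(Sn²⁺/Sn) = E°(cathode) − E°cell = +0.81 − (+0.94) = −0.13 V.

−0.13 V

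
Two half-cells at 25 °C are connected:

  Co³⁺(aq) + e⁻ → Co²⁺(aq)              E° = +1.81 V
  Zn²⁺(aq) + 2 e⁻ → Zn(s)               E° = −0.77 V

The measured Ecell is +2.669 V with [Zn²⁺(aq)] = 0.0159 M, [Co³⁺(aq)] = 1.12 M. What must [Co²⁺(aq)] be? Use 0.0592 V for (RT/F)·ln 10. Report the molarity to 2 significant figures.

0.28 M

The Co³⁺/Co²⁺ couple has the larger reduction potential, so it is the cathode: E°cell = +1.81 − (−0.77) = +2.58 V and n = 2.
From the Nernst equation, log Q = n(E° − E)/0.0592 = 2·(+2.58 − (+2.669))/0.0592 = −3.007.
For 2 Co³⁺(aq) + Zn(s) → 2 Co²⁺(aq) + Zn²⁺(aq), the reaction quotient is Q = ([Co²⁺(aq)]^2·[Zn²⁺(aq)]) / [Co³⁺(aq)]^2.
Solving for the unknown gives log [Co²⁺(aq)] = −0.555, so [Co²⁺(aq)] ≈ 0.28 M.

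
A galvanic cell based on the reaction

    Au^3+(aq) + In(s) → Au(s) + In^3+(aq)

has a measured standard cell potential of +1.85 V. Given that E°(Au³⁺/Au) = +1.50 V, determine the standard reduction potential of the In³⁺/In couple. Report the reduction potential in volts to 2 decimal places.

−0.35 V

In the reaction as written the Au³⁺/Au couple is reduced (cathode) and In³⁺/In is oxidized (anode), so E°cell = E°(Au³⁺/Au) − E°(In³⁺/In).
E°(In³⁺/In) = E°(cathode) − E°cell = +1.50 − (+1.85) = −0.35 V.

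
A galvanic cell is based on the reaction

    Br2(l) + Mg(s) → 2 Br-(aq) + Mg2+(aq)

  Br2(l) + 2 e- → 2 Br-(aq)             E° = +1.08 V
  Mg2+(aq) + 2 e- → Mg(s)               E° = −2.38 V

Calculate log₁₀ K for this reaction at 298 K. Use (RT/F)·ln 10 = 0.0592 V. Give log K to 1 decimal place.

The Br₂/Br⁻ couple is reduced (cathode); E°cell = +1.08 − (−2.38) = +3.46 V with n = 2.
At equilibrium E = 0, so log K = nE°cell / 0.0592 = (2)(+3.46) / 0.0592 = 116.9.

log K = 116.9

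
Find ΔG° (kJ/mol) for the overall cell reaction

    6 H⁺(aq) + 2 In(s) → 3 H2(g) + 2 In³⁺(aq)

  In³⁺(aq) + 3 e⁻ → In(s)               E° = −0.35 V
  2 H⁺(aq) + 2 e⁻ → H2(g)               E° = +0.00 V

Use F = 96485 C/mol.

−203 kJ/mol

In the reaction as written H⁺(aq) is reduced, so the 2H⁺/H₂ couple is the cathode and In³⁺/In is the anode.
E°cell = +0.00 − (−0.35) = +0.35 V; balancing electrons gives n = 6.
ΔG° = −nFE°cell = −(6)(96485)(+0.35) J/mol = −203 kJ/mol.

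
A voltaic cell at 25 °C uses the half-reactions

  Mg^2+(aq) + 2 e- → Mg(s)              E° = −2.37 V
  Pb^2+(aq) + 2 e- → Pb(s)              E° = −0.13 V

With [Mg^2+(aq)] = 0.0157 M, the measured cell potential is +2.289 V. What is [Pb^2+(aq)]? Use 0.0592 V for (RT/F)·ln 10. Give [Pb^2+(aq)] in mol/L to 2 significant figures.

With Pb²⁺/Pb at the cathode and Mg²⁺/Mg at the anode, E°cell = −0.13 − (−2.37) = +2.24 V (n = 2).
Since E = E° − (0.0592/n)·log Q, log Q = n(E° − E)/0.0592 = −1.655.
The balanced reaction is Pb^2+(aq) + Mg(s) → Pb(s) + Mg^2+(aq), so Q = [Mg^2+(aq)] / [Pb^2+(aq)].
Substituting the known concentrations and solving, log [Pb^2+(aq)] = −0.149 and [Pb^2+(aq)] = 0.71 M.

0.71 M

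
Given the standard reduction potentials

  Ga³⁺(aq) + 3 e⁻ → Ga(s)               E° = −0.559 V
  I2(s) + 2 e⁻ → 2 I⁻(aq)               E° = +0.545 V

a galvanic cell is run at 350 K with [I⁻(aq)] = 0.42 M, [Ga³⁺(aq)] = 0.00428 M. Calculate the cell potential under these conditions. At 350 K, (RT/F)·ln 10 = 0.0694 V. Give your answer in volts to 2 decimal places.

+1.18 V

I₂/I⁻ is reduced (cathode, E° = +0.545 V) and Ga³⁺/Ga is oxidized (anode).
E°cell = E°cat − E°an = +0.545 − (−0.559) = +1.104 V; n = 6.
Balancing gives 3 I2(s) + 2 Ga(s) → 6 I⁻(aq) + 2 Ga³⁺(aq); hence Q = [I⁻(aq)]^6·[Ga³⁺(aq)]^2 = 1.01×10^−7 (log Q = −6.998).
Applying E = E° − (RT ln10/nF)·log Q gives +1.104 − (0.0694/6)(−6.998) = +1.18 V.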